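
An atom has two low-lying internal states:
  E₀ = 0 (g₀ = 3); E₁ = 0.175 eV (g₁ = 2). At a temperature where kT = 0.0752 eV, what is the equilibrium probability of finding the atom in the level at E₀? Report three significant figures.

0.939

Eᵢ/kT = 0, 2.3271.
Z = Σ gᵢe^(−Eᵢ/kT) = 3·e^(−0) + 2·e^(−2.3271) = 3.0000 + 0.19516 = 3.1952.
P₀ = g₀ e^(−E₀/kT) / Z = 3.0000/3.1952 = 0.939.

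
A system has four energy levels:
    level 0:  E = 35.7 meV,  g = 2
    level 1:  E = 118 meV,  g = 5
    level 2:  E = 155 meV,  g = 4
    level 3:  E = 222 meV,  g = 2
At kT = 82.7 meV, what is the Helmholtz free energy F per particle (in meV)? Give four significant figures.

-97.46 meV

Eᵢ/kT = 0.431681, 1.42684, 1.87424, 2.68440.
Z = Σ gᵢe^(−Eᵢ/kT) = 2·e^(−0.431681) + 5·e^(−1.42684) + 4·e^(−1.87424) + 2·e^(−2.68440) = 1.29883 + 1.20033 + 0.613886 + 0.136524 = 3.24957.
F = −kT ln Z = −82.7 × ln(3.24957) = −82.7 × 1.17852 = -97.46 meV.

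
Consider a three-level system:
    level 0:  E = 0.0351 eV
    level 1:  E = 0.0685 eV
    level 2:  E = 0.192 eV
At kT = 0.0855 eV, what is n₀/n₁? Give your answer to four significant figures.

1.478

n₀/n₁ = exp[−(E₀−E₁)/kT] = exp(−(-0.0334 eV)/(0.0855 eV)) = exp(0.390643) = 1.478.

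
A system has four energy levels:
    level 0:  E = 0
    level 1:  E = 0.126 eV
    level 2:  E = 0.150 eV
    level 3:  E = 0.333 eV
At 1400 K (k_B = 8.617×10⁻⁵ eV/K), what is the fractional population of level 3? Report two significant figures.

k_BT = 8.617×10⁻⁵ × 1400 K = 0.1206 eV.
Eᵢ/kT = 0, 1.045, 1.244, 2.761.
Z = Σ e^(−Eᵢ/kT) = e^(−0) + e^(−1.045) + e^(−1.244) + e^(−2.761) = 1.000 + 0.3517 + 0.2882 + 0.06323 = 1.703.
P₃ = e^(−E₃/kT) / Z = 0.06323/1.703 = 0.037.

0.037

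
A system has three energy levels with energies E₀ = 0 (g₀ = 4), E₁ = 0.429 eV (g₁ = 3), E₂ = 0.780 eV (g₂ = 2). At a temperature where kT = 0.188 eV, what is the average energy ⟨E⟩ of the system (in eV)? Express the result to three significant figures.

Eᵢ/kT = 0, 2.2819, 4.1489.
Z = Σ gᵢe^(−Eᵢ/kT) = 4·e^(−0) + 3·e^(−2.2819) + 2·e^(−4.1489) = 4.0000 + 0.30627 + 0.031564 = 4.3378.
⟨E⟩ = Σ Eᵢ gᵢe^(−Eᵢ/kT) / Z = (0·4.0000 + 0.429·0.30627 + 0.780·0.031564) / 4.3378 = 0.0360 eV.

0.0360 eV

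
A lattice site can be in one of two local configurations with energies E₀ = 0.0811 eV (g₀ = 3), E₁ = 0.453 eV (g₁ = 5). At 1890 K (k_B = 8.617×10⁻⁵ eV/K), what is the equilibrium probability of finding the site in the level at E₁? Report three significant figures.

0.145

k_BT = 8.617×10⁻⁵ × 1890 K = 0.16286 eV.
Eᵢ/kT = 0.49797, 2.7815.
Z = Σ gᵢe^(−Eᵢ/kT) = 3·e^(−0.49797) + 5·e^(−2.7815) = 1.8233 + 0.30973 = 2.1330.
P₁ = g₁ e^(−E₁/kT) / Z = 0.30973/2.1330 = 0.145.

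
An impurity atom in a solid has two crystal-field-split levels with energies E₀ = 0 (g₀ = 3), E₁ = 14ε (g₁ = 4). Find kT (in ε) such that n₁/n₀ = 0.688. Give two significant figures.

21 ε

n₁/n₀ = (g₁/g₀) exp[−(E₁−E₀)/kT] = 0.688.
⇒ (E₁−E₀)/kT = ln((4/3)/0.688) = ln(1.938) = 0.6617.
kT = 14ε / 0.6617 = 21 ε.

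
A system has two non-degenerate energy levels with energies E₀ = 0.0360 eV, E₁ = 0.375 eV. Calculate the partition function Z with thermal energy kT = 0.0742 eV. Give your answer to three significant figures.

Z = 0.622

Eᵢ/kT = 0.48518, 5.0539.
Z = Σ e^(−Eᵢ/kT) = e^(−0.48518) + e^(−5.0539) = 0.61559 + 0.0063844 = 0.62197.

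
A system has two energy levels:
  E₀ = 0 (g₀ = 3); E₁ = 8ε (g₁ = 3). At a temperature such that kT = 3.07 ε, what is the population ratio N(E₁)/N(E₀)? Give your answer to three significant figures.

0.0738

n₁/n₀ = (g₁/g₀) exp[−(E₁−E₀)/kT] = (3/3) × exp(−(8ε)/(3.07ε)) = (3/3) × exp(-2.6059) = 0.0738.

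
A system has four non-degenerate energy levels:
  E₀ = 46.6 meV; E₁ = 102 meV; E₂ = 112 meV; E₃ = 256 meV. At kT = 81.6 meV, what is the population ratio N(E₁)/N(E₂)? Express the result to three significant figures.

n₁/n₂ = exp[−(E₁−E₂)/kT] = exp(−(-10 meV)/(81.6 meV)) = exp(0.12255) = 1.13.

1.13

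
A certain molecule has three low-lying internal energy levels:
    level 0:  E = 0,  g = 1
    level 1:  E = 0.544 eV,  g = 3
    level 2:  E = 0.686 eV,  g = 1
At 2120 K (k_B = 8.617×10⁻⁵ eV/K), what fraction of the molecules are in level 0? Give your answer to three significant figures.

0.850

k_BT = 8.617×10⁻⁵ × 2120 K = 0.18268 eV.
Eᵢ/kT = 0, 2.9779, 3.7552.
Z = Σ gᵢe^(−Eᵢ/kT) = 1·e^(−0) + 3·e^(−2.9779) + 1·e^(−3.7552) = 1.0000 + 0.15270 + 0.023396 = 1.1761.
P₀ = g₀ e^(−E₀/kT) / Z = 1.0000/1.1761 = 0.850.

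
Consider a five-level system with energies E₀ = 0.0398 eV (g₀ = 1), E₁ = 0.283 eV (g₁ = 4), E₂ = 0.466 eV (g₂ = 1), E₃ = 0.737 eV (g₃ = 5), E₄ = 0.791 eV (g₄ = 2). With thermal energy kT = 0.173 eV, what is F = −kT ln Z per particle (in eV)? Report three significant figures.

Eᵢ/kT = 0.23006, 1.6358, 2.6936, 4.2601, 4.5723.
Z = Σ gᵢe^(−Eᵢ/kT) = 1·e^(−0.23006) + 4·e^(−1.6358) + 1·e^(−2.6936) + 5·e^(−4.2601) + 2·e^(−4.5723) = 0.79449 + 0.77919 + 0.067637 + 0.070604 + 0.020668 = 1.7326.
F = −kT ln Z = −0.173 × ln(1.7326) = −0.173 × 0.54962 = -0.0951 eV.

-0.0951 eV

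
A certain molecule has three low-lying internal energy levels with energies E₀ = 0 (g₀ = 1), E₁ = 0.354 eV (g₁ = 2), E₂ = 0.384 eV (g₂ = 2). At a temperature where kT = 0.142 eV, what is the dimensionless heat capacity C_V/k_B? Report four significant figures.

1.189

Eᵢ/kT = 0, 2.49296, 2.70423.
Z = Σ gᵢe^(−Eᵢ/kT) = 1·e^(−0) + 2·e^(−2.49296) + 2·e^(−2.70423) = 1.00000 + 0.165330 + 0.133844 = 1.29917.
⟨E⟩ = 0.0846101 eV, ⟨E²⟩ = 0.0311388 eV².
C_V/k_B = (⟨E²⟩ − ⟨E⟩²)/(kT)² = (0.0311388 − 0.00715887)/0.0201640 = 1.189.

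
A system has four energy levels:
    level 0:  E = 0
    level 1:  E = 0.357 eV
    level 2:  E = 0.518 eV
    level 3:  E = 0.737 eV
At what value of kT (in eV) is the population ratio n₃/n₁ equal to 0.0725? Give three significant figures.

n₃/n₁ = exp[−(E₃−E₁)/kT] = 0.0725.
⇒ (E₃−E₁)/kT = ln(1/0.0725) = ln(13.793) = 2.6242.
kT = 0.380 eV / 2.6242 = 0.145 eV.

0.145 eV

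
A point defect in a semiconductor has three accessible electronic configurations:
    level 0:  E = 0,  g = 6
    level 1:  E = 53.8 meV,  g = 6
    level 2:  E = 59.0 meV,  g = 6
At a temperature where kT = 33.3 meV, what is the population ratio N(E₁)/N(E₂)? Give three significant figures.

n₁/n₂ = (g₁/g₂) exp[−(E₁−E₂)/kT] = (6/6) × exp(−(-5.2 meV)/(33.3 meV)) = (6/6) × exp(0.15616) = 1.17.

1.17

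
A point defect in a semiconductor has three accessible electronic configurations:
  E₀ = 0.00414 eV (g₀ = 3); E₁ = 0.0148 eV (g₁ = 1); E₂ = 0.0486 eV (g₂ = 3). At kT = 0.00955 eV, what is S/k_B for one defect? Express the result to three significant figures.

Eᵢ/kT = 0.43351, 1.5497, 5.0890.
Z = Σ gᵢe^(−Eᵢ/kT) = 3·e^(−0.43351) + 1·e^(−1.5497) + 3·e^(−5.0890) = 1.9447 + 0.21231 + 0.018493 = 2.1755.
⟨E⟩ = Σ EᵢPᵢ = 0.0055583 eV.
S/k_B = ln Z + ⟨E⟩/kT = ln(2.1755) + 0.0055583/0.00955 = 0.77726 + 0.58202 = 1.36.

1.36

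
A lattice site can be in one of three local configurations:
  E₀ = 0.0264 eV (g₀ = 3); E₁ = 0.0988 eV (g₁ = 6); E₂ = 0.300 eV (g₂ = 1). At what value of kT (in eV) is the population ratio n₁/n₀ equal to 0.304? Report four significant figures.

0.03843 eV

n₁/n₀ = (g₁/g₀) exp[−(E₁−E₀)/kT] = 0.304.
⇒ (E₁−E₀)/kT = ln((6/3)/0.304) = ln(6.57895) = 1.88388.
kT = 0.0724 eV / 1.88388 = 0.03843 eV.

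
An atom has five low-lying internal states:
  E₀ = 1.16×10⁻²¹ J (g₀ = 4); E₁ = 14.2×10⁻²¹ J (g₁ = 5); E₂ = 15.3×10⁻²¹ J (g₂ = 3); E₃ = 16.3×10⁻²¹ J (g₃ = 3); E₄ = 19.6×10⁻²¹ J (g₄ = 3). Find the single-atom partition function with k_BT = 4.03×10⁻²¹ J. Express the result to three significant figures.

Eᵢ/kT = 0.28784, 3.5236, 3.7965, 4.0447, 4.8635.
Z = Σ gᵢe^(−Eᵢ/kT) = 4·e^(−0.28784) + 5·e^(−3.5236) + 3·e^(−3.7965) + 3·e^(−4.0447) + 3·e^(−4.8635) = 2.9995 + 0.14747 + 0.067348 + 0.052545 + 0.023170 = 3.2900.

Z = 3.29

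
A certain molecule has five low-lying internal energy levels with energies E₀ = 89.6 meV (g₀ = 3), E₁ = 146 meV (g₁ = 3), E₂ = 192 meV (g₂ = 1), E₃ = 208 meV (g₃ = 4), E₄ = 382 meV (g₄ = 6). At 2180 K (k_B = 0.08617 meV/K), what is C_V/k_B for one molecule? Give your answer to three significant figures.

0.248

k_BT = 0.08617 × 2180 K = 187.85 meV.
Eᵢ/kT = 0.47698, 0.77722, 1.0221, 1.1073, 2.0335.
Z = Σ gᵢe^(−Eᵢ/kT) = 3·e^(−0.47698) + 3·e^(−0.77722) + 1·e^(−1.0221) + 4·e^(−1.1073) + 6·e^(−2.0335) = 1.8620 + 1.3790 + 0.35984 + 1.3218 + 0.78526 = 5.7079.
⟨E⟩ = 177.33 meV, ⟨E²⟩ = 40187 meV².
C_V/k_B = (⟨E²⟩ − ⟨E⟩²)/(kT)² = (40187 − 31446)/35288 = 0.248.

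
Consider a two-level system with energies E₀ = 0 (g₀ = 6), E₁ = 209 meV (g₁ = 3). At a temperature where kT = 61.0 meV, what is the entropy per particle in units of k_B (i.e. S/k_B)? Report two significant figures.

1.9

Eᵢ/kT = 0, 3.426.
Z = Σ gᵢe^(−Eᵢ/kT) = 6·e^(−0) + 3·e^(−3.426) = 6.000 + 0.09755 = 6.098.
⟨E⟩ = Σ EᵢPᵢ = 3.343 meV.
S/k_B = ln Z + ⟨E⟩/kT = ln(6.098) + 3.343/61.0 = 1.808 + 0.05480 = 1.9.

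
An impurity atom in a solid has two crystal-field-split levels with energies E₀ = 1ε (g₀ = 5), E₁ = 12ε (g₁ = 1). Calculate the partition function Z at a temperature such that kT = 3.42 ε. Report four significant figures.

Eᵢ/kT = 0.292398, 3.50877.
Z = Σ gᵢe^(−Eᵢ/kT) = 5·e^(−0.292398) + 1·e^(−3.50877) = 3.73236 + 0.0299337 = 3.76229.

Z = 3.762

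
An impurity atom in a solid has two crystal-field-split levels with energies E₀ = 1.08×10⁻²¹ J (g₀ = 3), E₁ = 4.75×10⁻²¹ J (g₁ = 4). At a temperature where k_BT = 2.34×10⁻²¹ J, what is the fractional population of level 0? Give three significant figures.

Eᵢ/kT = 0.46154, 2.0299.
Z = Σ gᵢe^(−Eᵢ/kT) = 3·e^(−0.46154) + 4·e^(−2.0299) = 1.8909 + 0.52539 = 2.4163.
P₀ = g₀ e^(−E₀/kT) / Z = 1.8909/2.4163 = 0.783.

0.783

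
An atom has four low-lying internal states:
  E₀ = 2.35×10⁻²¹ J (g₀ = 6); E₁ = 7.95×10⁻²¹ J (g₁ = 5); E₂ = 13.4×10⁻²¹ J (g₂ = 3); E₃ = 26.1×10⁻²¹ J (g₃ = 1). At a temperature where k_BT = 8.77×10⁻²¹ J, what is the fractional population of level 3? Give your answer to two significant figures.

0.0070

Eᵢ/kT = 0.2680, 0.9065, 1.528, 2.976.
Z = Σ gᵢe^(−Eᵢ/kT) = 6·e^(−0.2680) + 5·e^(−0.9065) + 3·e^(−1.528) + 1·e^(−2.976) = 4.589 + 2.020 + 0.6509 + 0.05100 = 7.311.
P₃ = g₃ e^(−E₃/kT) / Z = 0.05100/7.311 = 0.0070.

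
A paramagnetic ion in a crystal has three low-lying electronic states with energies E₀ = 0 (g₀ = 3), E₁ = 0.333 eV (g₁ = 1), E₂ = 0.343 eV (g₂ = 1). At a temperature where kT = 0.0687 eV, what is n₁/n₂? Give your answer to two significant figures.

1.2

n₁/n₂ = (g₁/g₂) exp[−(E₁−E₂)/kT] = (1/1) × exp(−(-0.010 eV)/(0.0687 eV)) = (1/1) × exp(0.1456) = 1.2.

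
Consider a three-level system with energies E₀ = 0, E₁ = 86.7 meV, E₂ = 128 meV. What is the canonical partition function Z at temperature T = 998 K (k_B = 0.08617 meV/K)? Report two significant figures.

Z = 1.6

k_BT = 0.08617 × 998 K = 86.00 meV.
Eᵢ/kT = 0, 1.008, 1.488.
Z = Σ e^(−Eᵢ/kT) = e^(−0) + e^(−1.008) + e^(−1.488) = 1.000 + 0.3649 + 0.2258 = 1.591.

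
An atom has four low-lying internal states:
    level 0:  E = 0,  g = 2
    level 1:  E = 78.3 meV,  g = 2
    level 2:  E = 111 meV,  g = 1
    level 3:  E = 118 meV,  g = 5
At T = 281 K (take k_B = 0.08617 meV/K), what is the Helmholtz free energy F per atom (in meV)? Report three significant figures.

-18.3 meV

k_BT = 0.08617 × 281 K = 24.214 meV.
Eᵢ/kT = 0, 3.2337, 4.5841, 4.8732.
Z = Σ gᵢe^(−Eᵢ/kT) = 2·e^(−0) + 2·e^(−3.2337) + 1·e^(−4.5841) + 5·e^(−4.8732) = 2.0000 + 0.078823 + 0.010213 + 0.038244 = 2.1273.
F = −kT ln Z = −24.214 × ln(2.1273) = −24.214 × 0.75485 = -18.3 meV.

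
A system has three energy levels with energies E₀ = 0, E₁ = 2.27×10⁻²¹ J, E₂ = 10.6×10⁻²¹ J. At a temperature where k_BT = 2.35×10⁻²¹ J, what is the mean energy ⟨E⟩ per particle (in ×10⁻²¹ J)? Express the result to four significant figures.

Eᵢ/kT = 0, 0.965957, 4.51064.
Z = Σ e^(−Eᵢ/kT) = e^(−0) + e^(−0.965957) + e^(−4.51064) = 1.00000 + 0.380619 + 0.0109914 = 1.39161.
⟨E⟩ = Σ Eᵢ e^(−Eᵢ/kT) / Z = (0·1.00000 + 2.27·0.380619 + 10.6·0.0109914) / 1.39161 = 0.7046 ×10⁻²¹ J.

0.7046 ×10⁻²¹ J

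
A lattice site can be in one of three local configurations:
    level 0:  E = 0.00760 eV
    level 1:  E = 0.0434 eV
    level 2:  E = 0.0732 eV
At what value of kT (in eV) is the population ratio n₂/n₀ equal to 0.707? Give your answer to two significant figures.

0.19 eV

n₂/n₀ = exp[−(E₂−E₀)/kT] = 0.707.
⇒ (E₂−E₀)/kT = ln(1/0.707) = ln(1.414) = 0.3464.
kT = 0.06560 eV / 0.3464 = 0.19 eV.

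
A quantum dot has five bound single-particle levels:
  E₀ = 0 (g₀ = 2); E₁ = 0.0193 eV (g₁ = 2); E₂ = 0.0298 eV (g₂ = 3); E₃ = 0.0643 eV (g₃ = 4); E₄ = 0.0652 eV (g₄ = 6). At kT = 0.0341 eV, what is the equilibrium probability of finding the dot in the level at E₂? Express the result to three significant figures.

0.213

Eᵢ/kT = 0, 0.56598, 0.87390, 1.8856, 1.9120.
Z = Σ gᵢe^(−Eᵢ/kT) = 2·e^(−0) + 2·e^(−0.56598) + 3·e^(−0.87390) + 4·e^(−1.8856) + 6·e^(−1.9120) = 2.0000 + 1.1356 + 1.2520 + 0.60695 + 0.88671 = 5.8813.
P₂ = g₂ e^(−E₂/kT) / Z = 1.2520/5.8813 = 0.213.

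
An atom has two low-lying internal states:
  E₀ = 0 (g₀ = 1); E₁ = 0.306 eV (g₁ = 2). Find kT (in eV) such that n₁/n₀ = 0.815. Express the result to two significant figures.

n₁/n₀ = (g₁/g₀) exp[−(E₁−E₀)/kT] = 0.815.
⇒ (E₁−E₀)/kT = ln((2/1)/0.815) = ln(2.454) = 0.8977.
kT = 0.306 eV / 0.8977 = 0.34 eV.

0.34 eV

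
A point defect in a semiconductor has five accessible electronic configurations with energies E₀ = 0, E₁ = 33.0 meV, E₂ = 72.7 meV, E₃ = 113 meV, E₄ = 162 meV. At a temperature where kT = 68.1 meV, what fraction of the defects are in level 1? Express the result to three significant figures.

Eᵢ/kT = 0, 0.48458, 1.0675, 1.6593, 2.3789.
Z = Σ e^(−Eᵢ/kT) = e^(−0) + e^(−0.48458) + e^(−1.0675) + e^(−1.6593) + e^(−2.3789) = 1.0000 + 0.61596 + 0.34387 + 0.19027 + 0.092652 = 2.2428.
P₁ = e^(−E₁/kT) / Z = 0.61596/2.2428 = 0.275.

0.275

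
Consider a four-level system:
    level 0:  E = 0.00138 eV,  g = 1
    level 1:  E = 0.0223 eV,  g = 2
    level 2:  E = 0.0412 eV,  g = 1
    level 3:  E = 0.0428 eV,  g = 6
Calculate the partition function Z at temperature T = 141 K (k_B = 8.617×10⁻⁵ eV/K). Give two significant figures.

Z = 1.4

k_BT = 8.617×10⁻⁵ × 141 K = 0.01215 eV.
Eᵢ/kT = 0.1136, 1.835, 3.391, 3.523.
Z = Σ gᵢe^(−Eᵢ/kT) = 1·e^(−0.1136) + 2·e^(−1.835) + 1·e^(−3.391) + 6·e^(−3.523) = 0.8926 + 0.3192 + 0.03367 + 0.1771 = 1.423.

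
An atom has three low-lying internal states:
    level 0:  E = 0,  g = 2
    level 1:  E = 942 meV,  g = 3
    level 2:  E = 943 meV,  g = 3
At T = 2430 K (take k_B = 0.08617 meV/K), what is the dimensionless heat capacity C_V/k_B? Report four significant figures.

0.6317

k_BT = 0.08617 × 2430 K = 209.393 meV.
Eᵢ/kT = 0, 4.49872, 4.50349.
Z = Σ gᵢe^(−Eᵢ/kT) = 2·e^(−0) + 3·e^(−4.49872) + 3·e^(−4.50349) = 2.00000 + 0.0333697 + 0.0332109 = 2.06658.
⟨E⟩ = 30.3652 meV, ⟨E²⟩ = 28619.2 meV².
C_V/k_B = (⟨E²⟩ − ⟨E⟩²)/(kT)² = (28619.2 − 922.045)/43845.4 = 0.6317.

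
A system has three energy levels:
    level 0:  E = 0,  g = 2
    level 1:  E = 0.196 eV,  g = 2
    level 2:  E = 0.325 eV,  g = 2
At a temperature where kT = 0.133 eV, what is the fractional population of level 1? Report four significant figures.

0.1741

Eᵢ/kT = 0, 1.47368, 2.44361.
Z = Σ gᵢe^(−Eᵢ/kT) = 2·e^(−0) + 2·e^(−1.47368) + 2·e^(−2.44361) = 2.00000 + 0.458162 + 0.173694 = 2.63186.
P₁ = g₁ e^(−E₁/kT) / Z = 0.458162/2.63186 = 0.1741.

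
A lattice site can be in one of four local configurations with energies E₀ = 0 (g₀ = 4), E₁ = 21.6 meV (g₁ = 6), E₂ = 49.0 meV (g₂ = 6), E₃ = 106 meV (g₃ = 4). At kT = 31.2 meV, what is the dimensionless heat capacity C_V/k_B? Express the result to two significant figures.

Eᵢ/kT = 0, 0.6923, 1.571, 3.397.
Z = Σ gᵢe^(−Eᵢ/kT) = 4·e^(−0) + 6·e^(−0.6923) + 6·e^(−1.571) + 4·e^(−3.397) = 4.000 + 3.003 + 1.247 + 0.1339 = 8.384.
⟨E⟩ = 16.72 meV, ⟨E²⟩ = 703.7 meV².
C_V/k_B = (⟨E²⟩ − ⟨E⟩²)/(kT)² = (703.7 − 279.6)/973.4 = 0.44.

0.44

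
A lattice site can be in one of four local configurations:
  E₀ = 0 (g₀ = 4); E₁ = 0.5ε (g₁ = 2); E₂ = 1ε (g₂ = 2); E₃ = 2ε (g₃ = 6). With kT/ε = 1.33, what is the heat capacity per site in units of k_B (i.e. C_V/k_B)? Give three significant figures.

Eᵢ/kT = 0, 0.37594, 0.75188, 1.5038.
Z = Σ gᵢe^(−Eᵢ/kT) = 4·e^(−0) + 2·e^(−0.37594) + 2·e^(−0.75188) + 6·e^(−1.5038) = 4.0000 + 1.3733 + 0.94296 + 1.3337 = 7.6500.
⟨E⟩ = 0.56170 ε, ⟨E²⟩ = 0.86550 ε².
C_V/k_B = (⟨E²⟩ − ⟨E⟩²)/(kT)² = (0.86550 − 0.31551)/1.7689 = 0.311.

0.311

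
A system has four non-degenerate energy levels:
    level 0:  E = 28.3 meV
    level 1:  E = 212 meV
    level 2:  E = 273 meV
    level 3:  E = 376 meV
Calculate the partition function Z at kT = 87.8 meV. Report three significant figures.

Eᵢ/kT = 0.32232, 2.4146, 3.1093, 4.2825.
Z = Σ e^(−Eᵢ/kT) = e^(−0.32232) + e^(−2.4146) + e^(−3.1093) + e^(−4.2825) = 0.72447 + 0.089403 + 0.044632 + 0.013808 = 0.87231.

Z = 0.872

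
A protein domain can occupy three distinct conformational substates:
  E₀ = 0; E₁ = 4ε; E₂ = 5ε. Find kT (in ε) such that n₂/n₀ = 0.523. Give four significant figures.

7.714 ε

n₂/n₀ = exp[−(E₂−E₀)/kT] = 0.523.
⇒ (E₂−E₀)/kT = ln(1/0.523) = ln(1.91205) = 0.648176.
kT = 5ε / 0.648176 = 7.714 ε.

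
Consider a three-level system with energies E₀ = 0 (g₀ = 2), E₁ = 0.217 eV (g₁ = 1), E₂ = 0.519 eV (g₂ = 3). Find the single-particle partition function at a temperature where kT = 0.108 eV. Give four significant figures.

Eᵢ/kT = 0, 2.00926, 4.80556.
Z = Σ gᵢe^(−Eᵢ/kT) = 2·e^(−0) + 1·e^(−2.00926) + 3·e^(−4.80556) = 2.00000 + 0.134088 + 0.0245523 = 2.15864.

Z = 2.159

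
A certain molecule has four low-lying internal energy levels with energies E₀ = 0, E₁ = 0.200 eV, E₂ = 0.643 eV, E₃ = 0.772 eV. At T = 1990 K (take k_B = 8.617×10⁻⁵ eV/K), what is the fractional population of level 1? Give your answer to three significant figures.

0.231

k_BT = 8.617×10⁻⁵ × 1990 K = 0.17148 eV.
Eᵢ/kT = 0, 1.1663, 3.7497, 4.5020.
Z = Σ e^(−Eᵢ/kT) = e^(−0) + e^(−1.1663) + e^(−3.7497) + e^(−4.5020) = 1.0000 + 0.31152 + 0.023525 + 0.011087 = 1.3461.
P₁ = e^(−E₁/kT) / Z = 0.31152/1.3461 = 0.231.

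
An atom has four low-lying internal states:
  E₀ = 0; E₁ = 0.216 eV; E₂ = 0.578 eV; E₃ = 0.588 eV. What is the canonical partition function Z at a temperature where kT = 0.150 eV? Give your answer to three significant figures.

Z = 1.28

Eᵢ/kT = 0, 1.4400, 3.8533, 3.9200.
Z = Σ e^(−Eᵢ/kT) = e^(−0) + e^(−1.4400) + e^(−3.8533) + e^(−3.9200) = 1.0000 + 0.23693 + 0.021210 + 0.019841 = 1.2780.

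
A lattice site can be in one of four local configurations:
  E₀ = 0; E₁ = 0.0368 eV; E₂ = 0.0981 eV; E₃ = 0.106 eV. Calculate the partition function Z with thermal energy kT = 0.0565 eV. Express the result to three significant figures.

Z = 1.85

Eᵢ/kT = 0, 0.65133, 1.7363, 1.8761.
Z = Σ e^(−Eᵢ/kT) = e^(−0) + e^(−0.65133) + e^(−1.7363) + e^(−1.8761) = 1.0000 + 0.52135 + 0.17617 + 0.15319 = 1.8507.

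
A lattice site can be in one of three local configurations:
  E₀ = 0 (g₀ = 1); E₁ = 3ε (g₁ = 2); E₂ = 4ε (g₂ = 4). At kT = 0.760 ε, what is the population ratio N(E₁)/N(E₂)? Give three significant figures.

n₁/n₂ = (g₁/g₂) exp[−(E₁−E₂)/kT] = (2/4) × exp(−(-1ε)/(0.760ε)) = (2/4) × exp(1.3158) = 1.86.

1.86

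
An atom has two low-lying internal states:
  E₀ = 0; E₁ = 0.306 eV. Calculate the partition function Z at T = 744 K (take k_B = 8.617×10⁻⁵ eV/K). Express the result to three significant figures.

Z = 1.01

k_BT = 8.617×10⁻⁵ × 744 K = 0.064110 eV.
Eᵢ/kT = 0, 4.7730.
Z = Σ e^(−Eᵢ/kT) = e^(−0) + e^(−4.7730) = 1.0000 + 0.0084550 = 1.0085.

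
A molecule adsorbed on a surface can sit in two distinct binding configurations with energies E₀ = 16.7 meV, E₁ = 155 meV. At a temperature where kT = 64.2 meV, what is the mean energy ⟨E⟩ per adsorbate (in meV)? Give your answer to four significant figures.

31.07 meV

Eᵢ/kT = 0.260125, 2.41433.
Z = Σ e^(−Eᵢ/kT) = e^(−0.260125) + e^(−2.41433) = 0.770955 + 0.0894272 = 0.860382.
⟨E⟩ = Σ Eᵢ e^(−Eᵢ/kT) / Z = (16.7·0.770955 + 155·0.0894272) / 0.860382 = 31.07 meV.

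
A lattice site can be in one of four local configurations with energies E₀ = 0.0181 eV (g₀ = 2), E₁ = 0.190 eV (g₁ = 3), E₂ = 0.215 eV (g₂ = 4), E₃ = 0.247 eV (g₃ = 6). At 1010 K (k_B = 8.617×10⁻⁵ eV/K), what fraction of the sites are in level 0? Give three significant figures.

k_BT = 8.617×10⁻⁵ × 1010 K = 0.087032 eV.
Eᵢ/kT = 0.20797, 2.1831, 2.4704, 2.8380.
Z = Σ gᵢe^(−Eᵢ/kT) = 2·e^(−0.20797) + 3·e^(−2.1831) + 4·e^(−2.4704) + 6·e^(−2.8380) = 1.6245 + 0.33807 + 0.33820 + 0.35126 = 2.6520.
P₀ = g₀ e^(−E₀/kT) / Z = 1.6245/2.6520 = 0.613.

0.613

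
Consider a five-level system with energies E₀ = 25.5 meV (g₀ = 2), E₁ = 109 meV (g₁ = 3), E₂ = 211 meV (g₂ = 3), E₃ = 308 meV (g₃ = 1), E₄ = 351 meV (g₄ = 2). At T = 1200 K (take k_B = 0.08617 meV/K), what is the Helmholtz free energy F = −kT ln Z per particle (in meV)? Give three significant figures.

k_BT = 0.08617 × 1200 K = 103.40 meV.
Eᵢ/kT = 0.24662, 1.0542, 2.0406, 2.9787, 3.3946.
Z = Σ gᵢe^(−Eᵢ/kT) = 2·e^(−0.24662) + 3·e^(−1.0542) + 3·e^(−2.0406) + 1·e^(−2.9787) + 2·e^(−3.3946) = 1.5629 + 1.0454 + 0.38985 + 0.050859 + 0.067108 = 3.1161.
F = −kT ln Z = −103.40 × ln(3.1161) = −103.40 × 1.1366 = -118 meV.

-118 meV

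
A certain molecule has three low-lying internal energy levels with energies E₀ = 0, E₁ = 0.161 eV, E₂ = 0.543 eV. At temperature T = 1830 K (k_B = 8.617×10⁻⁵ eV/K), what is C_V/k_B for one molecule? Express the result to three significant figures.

k_BT = 8.617×10⁻⁵ × 1830 K = 0.15769 eV.
Eᵢ/kT = 0, 1.0210, 3.4435.
Z = Σ e^(−Eᵢ/kT) = e^(−0) + e^(−1.0210) + e^(−3.4435) = 1.0000 + 0.36023 + 0.031953 = 1.3922.
⟨E⟩ = 0.054121 eV, ⟨E²⟩ = 0.013474 eV².
C_V/k_B = (⟨E²⟩ − ⟨E⟩²)/(kT)² = (0.013474 − 0.0029291)/0.024866 = 0.424.

0.424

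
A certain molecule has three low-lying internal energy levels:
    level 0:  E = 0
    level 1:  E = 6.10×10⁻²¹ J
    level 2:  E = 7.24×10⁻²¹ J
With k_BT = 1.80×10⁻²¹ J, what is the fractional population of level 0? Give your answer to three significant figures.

Eᵢ/kT = 0, 3.3889, 4.0222.
Z = Σ e^(−Eᵢ/kT) = e^(−0) + e^(−3.3889) + e^(−4.0222) = 1.0000 + 0.033746 + 0.017914 = 1.0517.
P₀ = e^(−E₀/kT) / Z = 1.0000/1.0517 = 0.951.

0.951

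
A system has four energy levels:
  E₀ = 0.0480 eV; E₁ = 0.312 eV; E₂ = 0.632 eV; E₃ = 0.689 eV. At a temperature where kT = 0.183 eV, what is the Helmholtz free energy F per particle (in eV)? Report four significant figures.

Eᵢ/kT = 0.262295, 1.70492, 3.45355, 3.76503.
Z = Σ e^(−Eᵢ/kT) = e^(−0.262295) + e^(−1.70492) + e^(−3.45355) + e^(−3.76503) = 0.769284 + 0.181787 + 0.0316331 + 0.0231669 = 1.00587.
F = −kT ln Z = −0.183 × ln(1.00587) = −0.183 × 0.00585284 = -0.001071 eV.

-0.001071 eV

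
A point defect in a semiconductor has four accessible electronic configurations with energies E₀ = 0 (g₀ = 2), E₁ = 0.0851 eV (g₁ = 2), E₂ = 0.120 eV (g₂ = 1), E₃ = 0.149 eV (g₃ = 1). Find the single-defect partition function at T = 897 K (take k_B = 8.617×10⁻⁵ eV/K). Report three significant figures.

Z = 3.02

k_BT = 8.617×10⁻⁵ × 897 K = 0.077294 eV.
Eᵢ/kT = 0, 1.1010, 1.5525, 1.9277.
Z = Σ gᵢe^(−Eᵢ/kT) = 2·e^(−0) + 2·e^(−1.1010) + 1·e^(−1.5525) + 1·e^(−1.9277) = 2.0000 + 0.66508 + 0.21172 + 0.14548 = 3.0223.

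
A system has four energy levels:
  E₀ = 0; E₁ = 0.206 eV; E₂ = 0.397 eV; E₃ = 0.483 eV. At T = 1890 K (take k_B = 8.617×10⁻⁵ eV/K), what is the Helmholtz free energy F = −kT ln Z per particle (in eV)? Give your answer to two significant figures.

-0.057 eV

k_BT = 8.617×10⁻⁵ × 1890 K = 0.1629 eV.
Eᵢ/kT = 0, 1.265, 2.437, 2.965.
Z = Σ e^(−Eᵢ/kT) = e^(−0) + e^(−1.265) + e^(−2.437) + e^(−2.965) = 1.000 + 0.2822 + 0.08742 + 0.05156 = 1.421.
F = −kT ln Z = −0.1629 × ln(1.421) = −0.1629 × 0.3514 = -0.057 eV.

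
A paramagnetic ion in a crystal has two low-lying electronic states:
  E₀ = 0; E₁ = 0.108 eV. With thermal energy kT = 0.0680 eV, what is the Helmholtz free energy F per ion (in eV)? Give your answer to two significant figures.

Eᵢ/kT = 0, 1.588.
Z = Σ e^(−Eᵢ/kT) = e^(−0) + e^(−1.588) = 1.000 + 0.2043 = 1.204.
F = −kT ln Z = −0.0680 × ln(1.204) = −0.0680 × 0.1856 = -0.013 eV.

-0.013 eV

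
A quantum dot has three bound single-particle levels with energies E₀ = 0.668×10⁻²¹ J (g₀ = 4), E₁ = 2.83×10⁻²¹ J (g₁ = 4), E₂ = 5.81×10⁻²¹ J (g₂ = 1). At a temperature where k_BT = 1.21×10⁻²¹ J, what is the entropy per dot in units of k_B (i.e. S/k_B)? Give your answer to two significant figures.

1.8

Eᵢ/kT = 0.5521, 2.339, 4.802.
Z = Σ gᵢe^(−Eᵢ/kT) = 4·e^(−0.5521) + 4·e^(−2.339) + 1·e^(−4.802) = 2.303 + 0.3857 + 0.008213 = 2.697.
⟨E⟩ = Σ EᵢPᵢ = 0.9928 ×10⁻²¹ J.
S/k_B = ln Z + ⟨E⟩/kT = ln(2.697) + 0.9928/1.21 = 0.9921 + 0.8205 = 1.8.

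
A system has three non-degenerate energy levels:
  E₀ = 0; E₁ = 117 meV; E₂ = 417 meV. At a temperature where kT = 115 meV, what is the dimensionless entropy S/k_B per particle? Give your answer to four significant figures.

0.6625

Eᵢ/kT = 0, 1.01739, 3.62609.
Z = Σ e^(−Eᵢ/kT) = e^(−0) + e^(−1.01739) + e^(−3.62609) = 1.00000 + 0.361537 + 0.0266201 = 1.38816.
⟨E⟩ = Σ EᵢPᵢ = 38.4685 meV.
S/k_B = ln Z + ⟨E⟩/kT = ln(1.38816) + 38.4685/115 = 0.327979 + 0.334509 = 0.6625.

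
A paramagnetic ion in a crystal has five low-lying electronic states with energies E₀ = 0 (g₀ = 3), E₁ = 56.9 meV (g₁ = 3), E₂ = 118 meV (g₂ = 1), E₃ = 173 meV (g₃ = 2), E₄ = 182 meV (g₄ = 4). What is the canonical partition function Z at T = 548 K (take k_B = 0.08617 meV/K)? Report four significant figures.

k_BT = 0.08617 × 548 K = 47.2212 meV.
Eᵢ/kT = 0, 1.20497, 2.49888, 3.66361, 3.85420.
Z = Σ gᵢe^(−Eᵢ/kT) = 3·e^(−0) + 3·e^(−1.20497) + 1·e^(−2.49888) + 2·e^(−3.66361) + 4·e^(−3.85420) = 3.00000 + 0.899103 + 0.0821770 + 0.0512796 + 0.0847622 = 4.11732.

Z = 4.117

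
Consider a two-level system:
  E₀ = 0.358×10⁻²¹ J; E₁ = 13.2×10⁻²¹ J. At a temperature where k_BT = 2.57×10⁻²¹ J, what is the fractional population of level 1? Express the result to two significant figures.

0.0067

Eᵢ/kT = 0.1393, 5.136.
Z = Σ e^(−Eᵢ/kT) = e^(−0.1393) + e^(−5.136) = 0.8700 + 0.005881 = 0.8759.
P₁ = e^(−E₁/kT) / Z = 0.005881/0.8759 = 0.0067.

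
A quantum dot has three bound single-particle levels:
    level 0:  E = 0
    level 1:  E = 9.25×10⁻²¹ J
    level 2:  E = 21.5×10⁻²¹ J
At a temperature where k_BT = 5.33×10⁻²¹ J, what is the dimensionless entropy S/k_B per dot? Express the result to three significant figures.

Eᵢ/kT = 0, 1.7355, 4.0338.
Z = Σ e^(−Eᵢ/kT) = e^(−0) + e^(−1.7355) + e^(−4.0338) = 1.0000 + 0.17631 + 0.017707 = 1.1940.
⟨E⟩ = Σ EᵢPᵢ = 1.6847 ×10⁻²¹ J.
S/k_B = ln Z + ⟨E⟩/kT = ln(1.1940) + 1.6847/5.33 = 0.17731 + 0.31608 = 0.493.

0.493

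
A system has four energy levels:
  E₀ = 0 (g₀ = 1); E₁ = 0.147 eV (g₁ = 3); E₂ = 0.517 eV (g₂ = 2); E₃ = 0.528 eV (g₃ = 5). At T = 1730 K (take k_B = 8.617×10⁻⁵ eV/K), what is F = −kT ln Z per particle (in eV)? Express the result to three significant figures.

-0.126 eV

k_BT = 8.617×10⁻⁵ × 1730 K = 0.14907 eV.
Eᵢ/kT = 0, 0.98611, 3.4682, 3.5420.
Z = Σ gᵢe^(−Eᵢ/kT) = 1·e^(−0) + 3·e^(−0.98611) + 2·e^(−3.4682) + 5·e^(−3.5420) = 1.0000 + 1.1191 + 0.062346 + 0.14478 = 2.3262.
F = −kT ln Z = −0.14907 × ln(2.3262) = −0.14907 × 0.84424 = -0.126 eV.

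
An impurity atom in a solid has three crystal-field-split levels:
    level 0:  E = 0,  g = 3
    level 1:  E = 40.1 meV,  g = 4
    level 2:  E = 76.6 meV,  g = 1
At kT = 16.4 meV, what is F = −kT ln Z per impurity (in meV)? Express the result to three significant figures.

Eᵢ/kT = 0, 2.4451, 4.6707.
Z = Σ gᵢe^(−Eᵢ/kT) = 3·e^(−0) + 4·e^(−2.4451) + 1·e^(−4.6707) = 3.0000 + 0.34687 + 0.0093657 = 3.3562.
F = −kT ln Z = −16.4 × ln(3.3562) = −16.4 × 1.2108 = -19.9 meV.

-19.9 meV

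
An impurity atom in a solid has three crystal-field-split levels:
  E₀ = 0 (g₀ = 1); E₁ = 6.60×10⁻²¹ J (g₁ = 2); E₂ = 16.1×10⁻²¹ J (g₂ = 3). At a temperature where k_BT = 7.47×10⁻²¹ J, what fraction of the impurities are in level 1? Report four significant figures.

0.3802

Eᵢ/kT = 0, 0.883534, 2.15529.
Z = Σ gᵢe^(−Eᵢ/kT) = 1·e^(−0) + 2·e^(−0.883534) + 3·e^(−2.15529) = 1.00000 + 0.826639 + 0.347609 = 2.17425.
P₁ = g₁ e^(−E₁/kT) / Z = 0.826639/2.17425 = 0.3802.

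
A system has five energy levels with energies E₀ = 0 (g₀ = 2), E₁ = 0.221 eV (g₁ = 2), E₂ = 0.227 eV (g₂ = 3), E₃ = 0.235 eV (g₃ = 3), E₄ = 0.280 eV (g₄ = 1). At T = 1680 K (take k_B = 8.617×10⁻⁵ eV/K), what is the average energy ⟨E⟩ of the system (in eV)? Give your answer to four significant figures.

k_BT = 8.617×10⁻⁵ × 1680 K = 0.144766 eV.
Eᵢ/kT = 0, 1.52660, 1.56805, 1.62331, 1.93416.
Z = Σ gᵢe^(−Eᵢ/kT) = 2·e^(−0) + 2·e^(−1.52660) + 3·e^(−1.56805) + 3·e^(−1.62331) + 1·e^(−1.93416) = 2.00000 + 0.434546 + 0.625354 + 0.591734 + 0.144546 = 3.79618.
⟨E⟩ = Σ Eᵢ gᵢe^(−Eᵢ/kT) / Z = (0·2.00000 + 0.221·0.434546 + 0.227·0.625354 + 0.235·0.591734 + 0.280·0.144546) / 3.79618 = 0.1100 eV.

0.1100 eV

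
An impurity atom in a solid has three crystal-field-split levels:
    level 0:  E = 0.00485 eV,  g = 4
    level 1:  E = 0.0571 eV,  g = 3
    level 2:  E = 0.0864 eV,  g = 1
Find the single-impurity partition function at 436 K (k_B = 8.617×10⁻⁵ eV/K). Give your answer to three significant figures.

Z = 4.27

k_BT = 8.617×10⁻⁵ × 436 K = 0.037570 eV.
Eᵢ/kT = 0.12909, 1.5198, 2.2997.
Z = Σ gᵢe^(−Eᵢ/kT) = 4·e^(−0.12909) + 3·e^(−1.5198) + 1·e^(−2.2997) = 3.5156 + 0.65627 + 0.10029 = 4.2722.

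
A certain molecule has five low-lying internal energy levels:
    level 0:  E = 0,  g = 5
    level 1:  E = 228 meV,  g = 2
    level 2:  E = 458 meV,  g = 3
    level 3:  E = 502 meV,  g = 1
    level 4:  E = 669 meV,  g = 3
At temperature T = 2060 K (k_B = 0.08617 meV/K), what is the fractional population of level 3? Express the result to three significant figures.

0.0100

k_BT = 0.08617 × 2060 K = 177.51 meV.
Eᵢ/kT = 0, 1.2844, 2.5801, 2.8280, 3.7688.
Z = Σ gᵢe^(−Eᵢ/kT) = 5·e^(−0) + 2·e^(−1.2844) + 3·e^(−2.5801) + 1·e^(−2.8280) + 3·e^(−3.7688) = 5.0000 + 0.55363 + 0.22730 + 0.059131 + 0.069239 = 5.9093.
P₃ = g₃ e^(−E₃/kT) / Z = 0.059131/5.9093 = 0.0100.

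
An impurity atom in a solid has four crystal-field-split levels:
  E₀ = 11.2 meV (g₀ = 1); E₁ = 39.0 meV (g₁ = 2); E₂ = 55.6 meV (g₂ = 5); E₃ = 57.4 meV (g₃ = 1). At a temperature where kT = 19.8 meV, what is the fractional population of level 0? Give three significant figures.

0.472

Eᵢ/kT = 0.56566, 1.9697, 2.8081, 2.8990.
Z = Σ gᵢe^(−Eᵢ/kT) = 1·e^(−0.56566) + 2·e^(−1.9697) + 5·e^(−2.8081) + 1·e^(−2.8990) = 0.56799 + 0.27900 + 0.30160 + 0.055078 = 1.2037.
P₀ = g₀ e^(−E₀/kT) / Z = 0.56799/1.2037 = 0.472.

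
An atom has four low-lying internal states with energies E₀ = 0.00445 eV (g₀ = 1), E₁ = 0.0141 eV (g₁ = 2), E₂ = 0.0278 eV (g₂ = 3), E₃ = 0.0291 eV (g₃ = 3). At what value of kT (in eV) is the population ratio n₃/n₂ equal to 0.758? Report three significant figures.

n₃/n₂ = (g₃/g₂) exp[−(E₃−E₂)/kT] = 0.758.
⇒ (E₃−E₂)/kT = ln((3/3)/0.758) = ln(1.3193) = 0.27710.
kT = 0.0013 eV / 0.27710 = 0.00469 eV.

0.00469 eV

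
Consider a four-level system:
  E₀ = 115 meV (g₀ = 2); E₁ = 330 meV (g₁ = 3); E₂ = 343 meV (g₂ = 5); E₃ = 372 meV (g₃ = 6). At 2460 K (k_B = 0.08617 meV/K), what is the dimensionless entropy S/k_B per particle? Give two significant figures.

2.7

k_BT = 0.08617 × 2460 K = 212.0 meV.
Eᵢ/kT = 0.5425, 1.557, 1.618, 1.755.
Z = Σ gᵢe^(−Eᵢ/kT) = 2·e^(−0.5425) + 3·e^(−1.557) + 5·e^(−1.618) + 6·e^(−1.755) = 1.163 + 0.6323 + 0.9915 + 1.037 = 3.824.
⟨E⟩ = Σ EᵢPᵢ = 279.4 meV.
S/k_B = ln Z + ⟨E⟩/kT = ln(3.824) + 279.4/212.0 = 1.341 + 1.318 = 2.7.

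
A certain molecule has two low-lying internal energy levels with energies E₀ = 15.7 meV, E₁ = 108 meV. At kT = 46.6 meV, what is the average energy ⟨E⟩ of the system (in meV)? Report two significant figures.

27 meV

Eᵢ/kT = 0.3369, 2.318.
Z = Σ e^(−Eᵢ/kT) = e^(−0.3369) + e^(−2.318) = 0.7140 + 0.09847 = 0.8125.
⟨E⟩ = Σ Eᵢ e^(−Eᵢ/kT) / Z = (15.7·0.7140 + 108·0.09847) / 0.8125 = 27 meV.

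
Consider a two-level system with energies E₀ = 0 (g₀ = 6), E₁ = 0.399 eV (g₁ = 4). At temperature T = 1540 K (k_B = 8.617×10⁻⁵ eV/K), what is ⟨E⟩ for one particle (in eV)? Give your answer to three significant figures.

k_BT = 8.617×10⁻⁵ × 1540 K = 0.13270 eV.
Eᵢ/kT = 0, 3.0068.
Z = Σ gᵢe^(−Eᵢ/kT) = 6·e^(−0) + 4·e^(−3.0068) = 6.0000 + 0.19780 = 6.1978.
⟨E⟩ = Σ Eᵢ gᵢe^(−Eᵢ/kT) / Z = (0·6.0000 + 0.399·0.19780) / 6.1978 = 0.0127 eV.

0.0127 eV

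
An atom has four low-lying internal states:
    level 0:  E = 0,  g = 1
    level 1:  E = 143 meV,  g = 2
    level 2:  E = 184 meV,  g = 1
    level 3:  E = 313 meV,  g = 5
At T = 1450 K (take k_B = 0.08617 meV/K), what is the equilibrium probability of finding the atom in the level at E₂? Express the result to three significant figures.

0.101

k_BT = 0.08617 × 1450 K = 124.95 meV.
Eᵢ/kT = 0, 1.1445, 1.4726, 2.5050.
Z = Σ gᵢe^(−Eᵢ/kT) = 1·e^(−0) + 2·e^(−1.1445) + 1·e^(−1.4726) + 5·e^(−2.5050) = 1.0000 + 0.63677 + 0.22933 + 0.40838 = 2.2745.
P₂ = g₂ e^(−E₂/kT) / Z = 0.22933/2.2745 = 0.101.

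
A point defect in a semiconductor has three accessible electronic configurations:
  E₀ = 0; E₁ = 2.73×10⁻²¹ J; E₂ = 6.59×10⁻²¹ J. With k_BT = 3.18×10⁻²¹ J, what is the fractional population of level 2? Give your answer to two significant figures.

Eᵢ/kT = 0, 0.8585, 2.072.
Z = Σ e^(−Eᵢ/kT) = e^(−0) + e^(−0.8585) + e^(−2.072) = 1.000 + 0.4238 + 0.1259 = 1.550.
P₂ = e^(−E₂/kT) / Z = 0.1259/1.550 = 0.081.

0.081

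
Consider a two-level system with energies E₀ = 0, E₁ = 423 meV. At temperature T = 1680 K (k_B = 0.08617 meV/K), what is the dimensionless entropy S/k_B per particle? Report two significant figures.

k_BT = 0.08617 × 1680 K = 144.8 meV.
Eᵢ/kT = 0, 2.921.
Z = Σ e^(−Eᵢ/kT) = e^(−0) + e^(−2.921) = 1.000 + 0.05388 = 1.054.
⟨E⟩ = Σ EᵢPᵢ = 21.62 meV.
S/k_B = ln Z + ⟨E⟩/kT = ln(1.054) + 21.62/144.8 = 0.05259 + 0.1493 = 0.20.

0.20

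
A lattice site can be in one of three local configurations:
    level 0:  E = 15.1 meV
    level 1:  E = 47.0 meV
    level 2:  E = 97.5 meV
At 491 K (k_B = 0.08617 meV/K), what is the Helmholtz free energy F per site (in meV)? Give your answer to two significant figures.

k_BT = 0.08617 × 491 K = 42.31 meV.
Eᵢ/kT = 0.3569, 1.111, 2.304.
Z = Σ e^(−Eᵢ/kT) = e^(−0.3569) + e^(−1.111) + e^(−2.304) = 0.6998 + 0.3292 + 0.09986 = 1.129.
F = −kT ln Z = −42.31 × ln(1.129) = −42.31 × 0.1213 = -5.1 meV.

-5.1 meV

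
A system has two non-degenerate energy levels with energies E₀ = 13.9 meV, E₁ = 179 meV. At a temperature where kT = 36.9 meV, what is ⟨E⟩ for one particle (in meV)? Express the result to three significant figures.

15.8 meV

Eᵢ/kT = 0.37669, 4.8509.
Z = Σ e^(−Eᵢ/kT) = e^(−0.37669) + e^(−4.8509) = 0.68613 + 0.0078213 = 0.69395.
⟨E⟩ = Σ Eᵢ e^(−Eᵢ/kT) / Z = (13.9·0.68613 + 179·0.0078213) / 0.69395 = 15.8 meV.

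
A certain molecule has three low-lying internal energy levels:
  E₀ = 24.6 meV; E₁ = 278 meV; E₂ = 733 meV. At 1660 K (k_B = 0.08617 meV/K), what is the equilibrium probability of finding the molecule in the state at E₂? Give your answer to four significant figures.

k_BT = 0.08617 × 1660 K = 143.042 meV.
Eᵢ/kT = 0.171977, 1.94349, 5.12437.
Z = Σ e^(−Eᵢ/kT) = e^(−0.171977) + e^(−1.94349) + e^(−5.12437) = 0.841999 + 0.143203 + 0.00594996 = 0.991152.
P₂ = e^(−E₂/kT) / Z = 0.00594996/0.991152 = 0.006003.

0.006003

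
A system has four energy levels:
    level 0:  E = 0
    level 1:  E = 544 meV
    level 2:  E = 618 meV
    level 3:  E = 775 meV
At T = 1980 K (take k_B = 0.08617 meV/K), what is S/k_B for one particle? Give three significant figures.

0.332

k_BT = 0.08617 × 1980 K = 170.62 meV.
Eᵢ/kT = 0, 3.1884, 3.6221, 4.5423.
Z = Σ e^(−Eᵢ/kT) = e^(−0) + e^(−3.1884) + e^(−3.6221) + e^(−4.5423) = 1.0000 + 0.041238 + 0.026726 + 0.010649 = 1.0786.
⟨E⟩ = Σ EᵢPᵢ = 43.763 meV.
S/k_B = ln Z + ⟨E⟩/kT = ln(1.0786) + 43.763/170.62 = 0.075664 + 0.25649 = 0.332.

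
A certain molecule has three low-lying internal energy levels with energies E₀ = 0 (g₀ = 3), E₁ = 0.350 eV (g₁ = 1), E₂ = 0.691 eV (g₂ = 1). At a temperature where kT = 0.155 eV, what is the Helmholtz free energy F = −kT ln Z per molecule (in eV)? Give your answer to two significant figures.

-0.18 eV

Eᵢ/kT = 0, 2.258, 4.458.
Z = Σ gᵢe^(−Eᵢ/kT) = 3·e^(−0) + 1·e^(−2.258) + 1·e^(−4.458) = 3.000 + 0.1046 + 0.01159 = 3.116.
F = −kT ln Z = −0.155 × ln(3.116) = −0.155 × 1.137 = -0.18 eV.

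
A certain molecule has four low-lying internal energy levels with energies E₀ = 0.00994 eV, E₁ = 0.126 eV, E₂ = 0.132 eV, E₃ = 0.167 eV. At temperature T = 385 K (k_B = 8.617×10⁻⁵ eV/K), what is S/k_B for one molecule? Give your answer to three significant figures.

k_BT = 8.617×10⁻⁵ × 385 K = 0.033175 eV.
Eᵢ/kT = 0.29962, 3.7980, 3.9789, 5.0339.
Z = Σ e^(−Eᵢ/kT) = e^(−0.29962) + e^(−3.7980) + e^(−3.9789) + e^(−5.0339) = 0.74110 + 0.022416 + 0.018706 + 0.0065134 = 0.78874.
⟨E⟩ = Σ EᵢPᵢ = 0.017430 eV.
S/k_B = ln Z + ⟨E⟩/kT = ln(0.78874) + 0.017430/0.033175 = -0.23732 + 0.52540 = 0.288.

0.288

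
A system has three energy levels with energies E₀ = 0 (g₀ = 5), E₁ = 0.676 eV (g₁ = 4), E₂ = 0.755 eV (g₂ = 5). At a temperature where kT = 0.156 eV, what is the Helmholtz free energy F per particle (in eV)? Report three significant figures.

-0.254 eV

Eᵢ/kT = 0, 4.3333, 4.8397.
Z = Σ gᵢe^(−Eᵢ/kT) = 5·e^(−0) + 4·e^(−4.3333) + 5·e^(−4.8397) = 5.0000 + 0.052497 + 0.039547 = 5.0920.
F = −kT ln Z = −0.156 × ln(5.0920) = −0.156 × 1.6277 = -0.254 eV.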